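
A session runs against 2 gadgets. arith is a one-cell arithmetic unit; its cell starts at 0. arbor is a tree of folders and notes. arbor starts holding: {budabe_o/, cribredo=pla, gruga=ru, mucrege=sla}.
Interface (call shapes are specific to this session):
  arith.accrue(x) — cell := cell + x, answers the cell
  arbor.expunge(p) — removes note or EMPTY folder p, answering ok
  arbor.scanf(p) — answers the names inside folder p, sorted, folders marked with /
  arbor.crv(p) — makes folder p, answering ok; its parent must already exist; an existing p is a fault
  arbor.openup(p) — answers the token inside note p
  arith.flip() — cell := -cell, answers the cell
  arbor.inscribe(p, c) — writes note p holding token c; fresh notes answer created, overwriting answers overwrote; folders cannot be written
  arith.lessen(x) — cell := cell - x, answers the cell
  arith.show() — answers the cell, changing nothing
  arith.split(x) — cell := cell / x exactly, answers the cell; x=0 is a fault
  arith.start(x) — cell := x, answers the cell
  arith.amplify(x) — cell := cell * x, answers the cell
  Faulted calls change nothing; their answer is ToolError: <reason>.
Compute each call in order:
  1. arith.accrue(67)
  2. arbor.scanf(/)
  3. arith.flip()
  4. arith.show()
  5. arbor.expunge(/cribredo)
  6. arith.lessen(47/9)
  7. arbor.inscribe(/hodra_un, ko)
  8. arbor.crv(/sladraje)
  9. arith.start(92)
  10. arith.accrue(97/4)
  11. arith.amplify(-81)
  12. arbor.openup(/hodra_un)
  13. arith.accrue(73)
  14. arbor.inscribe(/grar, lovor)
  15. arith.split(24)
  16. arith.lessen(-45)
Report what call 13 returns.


I try arith.accrue on x: 67, which returns 67.
Using arbor.scanf on p: /, yielding [budabe_o/, cribredo, gruga, mucrege].
Next I call arith.flip, giving -67.
I run arith.show, — result: -67.
Next I call arbor.expunge on p: /cribredo, and see ok.
I run arith.lessen on x: 47/9, and observe -650/9.
Next I call arbor.inscribe on p: /hodra_un, c: ko, and observe created.
Now I run arbor.crv on p: /sladraje, yielding ok.
Calling arith.start on x: 92, and observe 92.
Now I run arith.accrue on x: 97/4, and see 465/4.
Next I call arith.amplify on x: -81, giving -37665/4.
Now I run arbor.openup on p: /hodra_un, and get ko.
I run arith.accrue on x: 73, and get -37373/4.
Next I call arbor.inscribe on p: /grar, c: lovor, and observe created.
Invoking arith.split on x: 24: -37373/96.
Invoking arith.lessen on x: -45, which returns -33053/96.

Answer: -37373/4


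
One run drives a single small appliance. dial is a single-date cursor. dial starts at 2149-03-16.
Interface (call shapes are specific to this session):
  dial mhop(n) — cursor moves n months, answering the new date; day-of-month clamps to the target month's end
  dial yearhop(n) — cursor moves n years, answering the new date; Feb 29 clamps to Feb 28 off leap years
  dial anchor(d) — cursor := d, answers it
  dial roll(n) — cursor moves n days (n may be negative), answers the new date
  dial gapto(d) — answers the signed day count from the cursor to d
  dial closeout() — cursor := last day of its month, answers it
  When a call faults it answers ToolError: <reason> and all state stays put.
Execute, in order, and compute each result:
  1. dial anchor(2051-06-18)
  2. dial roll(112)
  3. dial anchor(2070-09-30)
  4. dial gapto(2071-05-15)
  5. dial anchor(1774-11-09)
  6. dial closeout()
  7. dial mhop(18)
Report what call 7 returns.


Do: dial anchor[d: 2051-06-18]
See: 2051-06-18
Do: dial roll[n: 112]
See: 2051-10-08
Do: dial anchor[d: 2070-09-30]
See: 2070-09-30
Do: dial gapto[d: 2071-05-15]
See: 227
Do: dial anchor[d: 1774-11-09]
See: 1774-11-09
Do: dial closeout[]
See: 1774-11-30
Do: dial mhop[n: 18]
See: 1776-05-30

Answer: 1776-05-30


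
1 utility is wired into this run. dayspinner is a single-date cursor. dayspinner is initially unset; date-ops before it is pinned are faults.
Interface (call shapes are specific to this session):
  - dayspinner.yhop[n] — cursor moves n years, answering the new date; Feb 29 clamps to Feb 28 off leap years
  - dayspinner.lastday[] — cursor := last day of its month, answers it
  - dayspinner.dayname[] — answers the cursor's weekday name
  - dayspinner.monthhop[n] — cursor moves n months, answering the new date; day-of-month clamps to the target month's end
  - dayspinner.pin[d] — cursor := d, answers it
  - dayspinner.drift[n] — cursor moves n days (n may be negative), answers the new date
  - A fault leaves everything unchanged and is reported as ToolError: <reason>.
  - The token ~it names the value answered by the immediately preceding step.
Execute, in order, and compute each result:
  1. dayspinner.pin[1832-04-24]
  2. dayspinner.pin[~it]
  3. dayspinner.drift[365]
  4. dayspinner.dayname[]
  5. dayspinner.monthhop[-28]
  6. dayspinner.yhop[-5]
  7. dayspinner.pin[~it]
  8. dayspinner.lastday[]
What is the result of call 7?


Calling pin with 1832-04-24, and get 1832-04-24.
I call pin with ~it, yielding 1832-04-24.
Now I run drift with 365, and see 1833-04-24.
I call dayname, giving Wednesday.
I use monthhop with -28, and see 1830-12-24.
I run yhop with -5, → 1825-12-24.
Next I call pin with ~it, and get 1825-12-24.
Using lastday(), and observe 1825-12-31.

Answer: 1825-12-24


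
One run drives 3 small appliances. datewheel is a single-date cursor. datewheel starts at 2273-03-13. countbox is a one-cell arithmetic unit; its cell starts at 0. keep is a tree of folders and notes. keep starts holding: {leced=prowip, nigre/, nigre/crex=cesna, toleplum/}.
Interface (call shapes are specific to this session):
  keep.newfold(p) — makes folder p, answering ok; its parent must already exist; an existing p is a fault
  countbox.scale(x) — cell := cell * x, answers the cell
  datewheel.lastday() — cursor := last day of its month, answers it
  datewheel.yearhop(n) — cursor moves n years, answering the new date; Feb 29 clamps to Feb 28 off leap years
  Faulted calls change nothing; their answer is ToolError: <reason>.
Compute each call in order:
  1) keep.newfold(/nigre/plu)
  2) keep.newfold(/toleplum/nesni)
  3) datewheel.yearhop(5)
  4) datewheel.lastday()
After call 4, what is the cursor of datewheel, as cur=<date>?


Answer: cur=2278-03-31

Derivation:
Using keep.newfold on p: /nigre/plu, — result: ok.
I invoke keep.newfold on p: /toleplum/nesni, which returns ok.
Using datewheel.yearhop on n: 5, which returns 2278-03-13.
I try datewheel.lastday, → 2278-03-31.


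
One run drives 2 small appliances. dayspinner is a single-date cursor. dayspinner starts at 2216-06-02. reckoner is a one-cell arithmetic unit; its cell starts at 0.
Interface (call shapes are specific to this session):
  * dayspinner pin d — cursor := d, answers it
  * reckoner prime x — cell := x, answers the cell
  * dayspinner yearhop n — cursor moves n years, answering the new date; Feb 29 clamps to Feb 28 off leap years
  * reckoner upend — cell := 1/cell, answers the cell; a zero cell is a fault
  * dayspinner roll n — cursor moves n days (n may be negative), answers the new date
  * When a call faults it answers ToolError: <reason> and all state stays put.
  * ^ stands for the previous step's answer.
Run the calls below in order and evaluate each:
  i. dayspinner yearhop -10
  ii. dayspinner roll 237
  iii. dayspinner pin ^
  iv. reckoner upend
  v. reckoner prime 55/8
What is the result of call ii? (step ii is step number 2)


Answer: 2207-01-25

Derivation:
[in] dayspinner yearhop -10
:: 2206-06-02
[in] dayspinner roll 237
:: 2207-01-25
[in] dayspinner pin ^
:: 2207-01-25
[in] reckoner upend
:: ToolError: reciprocal of zero
[in] reckoner prime 55/8
:: 55/8


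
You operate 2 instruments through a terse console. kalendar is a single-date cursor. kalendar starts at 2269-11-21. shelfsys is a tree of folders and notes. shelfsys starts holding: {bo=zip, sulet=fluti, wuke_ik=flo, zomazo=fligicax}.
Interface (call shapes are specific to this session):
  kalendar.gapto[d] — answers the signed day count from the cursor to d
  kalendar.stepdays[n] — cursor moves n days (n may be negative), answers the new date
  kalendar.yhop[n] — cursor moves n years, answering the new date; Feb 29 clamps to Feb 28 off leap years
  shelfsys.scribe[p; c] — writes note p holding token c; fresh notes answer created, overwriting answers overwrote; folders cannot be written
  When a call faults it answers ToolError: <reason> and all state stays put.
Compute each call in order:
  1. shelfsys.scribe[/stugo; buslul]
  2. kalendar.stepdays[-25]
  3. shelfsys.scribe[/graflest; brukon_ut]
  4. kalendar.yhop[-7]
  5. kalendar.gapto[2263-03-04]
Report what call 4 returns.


I use shelfsys.scribe(p→/stugo, c→buslul), giving created.
Invoking kalendar.stepdays(n→-25), — result: 2269-10-27.
I try shelfsys.scribe(p→/graflest, c→brukon_ut), giving created.
Calling kalendar.yhop(n→-7): 2262-10-27.
Next I call kalendar.gapto(d→2263-03-04), giving 128.

Answer: 2262-10-27


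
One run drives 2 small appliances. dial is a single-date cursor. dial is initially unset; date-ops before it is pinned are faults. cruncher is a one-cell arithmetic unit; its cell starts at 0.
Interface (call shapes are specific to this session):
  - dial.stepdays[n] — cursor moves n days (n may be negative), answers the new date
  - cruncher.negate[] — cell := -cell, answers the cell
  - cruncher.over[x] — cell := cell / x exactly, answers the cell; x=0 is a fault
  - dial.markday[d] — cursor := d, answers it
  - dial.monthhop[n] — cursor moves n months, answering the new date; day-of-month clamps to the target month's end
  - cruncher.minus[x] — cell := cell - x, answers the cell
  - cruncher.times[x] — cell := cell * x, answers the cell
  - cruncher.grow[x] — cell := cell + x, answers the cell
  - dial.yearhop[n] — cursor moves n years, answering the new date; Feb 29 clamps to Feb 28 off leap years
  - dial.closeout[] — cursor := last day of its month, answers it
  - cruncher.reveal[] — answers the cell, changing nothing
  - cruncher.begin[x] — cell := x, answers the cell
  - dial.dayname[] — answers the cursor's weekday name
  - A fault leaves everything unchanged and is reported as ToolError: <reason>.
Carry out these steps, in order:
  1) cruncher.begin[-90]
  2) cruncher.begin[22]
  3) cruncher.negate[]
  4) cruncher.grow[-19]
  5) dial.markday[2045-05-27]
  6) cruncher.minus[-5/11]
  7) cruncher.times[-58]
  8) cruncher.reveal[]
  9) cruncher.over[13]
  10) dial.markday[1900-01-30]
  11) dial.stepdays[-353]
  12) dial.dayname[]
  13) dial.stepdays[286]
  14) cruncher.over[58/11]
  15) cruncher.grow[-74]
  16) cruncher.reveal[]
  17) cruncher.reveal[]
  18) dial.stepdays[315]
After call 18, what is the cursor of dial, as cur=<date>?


Answer: cur=1900-10-05

Derivation:
$ cruncher.begin x: -90
:: -90
$ cruncher.begin x: 22
:: 22
$ cruncher.negate
:: -22
$ cruncher.grow x: -19
:: -41
$ dial.markday d: 2045-05-27
:: 2045-05-27
$ cruncher.minus x: -5/11
:: -446/11
$ cruncher.times x: -58
:: 25868/11
$ cruncher.reveal
:: 25868/11
$ cruncher.over x: 13
:: 25868/143
$ dial.markday d: 1900-01-30
:: 1900-01-30
$ dial.stepdays n: -353
:: 1899-02-11
$ dial.dayname
:: Saturday
$ dial.stepdays n: 286
:: 1899-11-24
$ cruncher.over x: 58/11
:: 446/13
$ cruncher.grow x: -74
:: -516/13
$ cruncher.reveal
:: -516/13
$ cruncher.reveal
:: -516/13
$ dial.stepdays n: 315
:: 1900-10-05


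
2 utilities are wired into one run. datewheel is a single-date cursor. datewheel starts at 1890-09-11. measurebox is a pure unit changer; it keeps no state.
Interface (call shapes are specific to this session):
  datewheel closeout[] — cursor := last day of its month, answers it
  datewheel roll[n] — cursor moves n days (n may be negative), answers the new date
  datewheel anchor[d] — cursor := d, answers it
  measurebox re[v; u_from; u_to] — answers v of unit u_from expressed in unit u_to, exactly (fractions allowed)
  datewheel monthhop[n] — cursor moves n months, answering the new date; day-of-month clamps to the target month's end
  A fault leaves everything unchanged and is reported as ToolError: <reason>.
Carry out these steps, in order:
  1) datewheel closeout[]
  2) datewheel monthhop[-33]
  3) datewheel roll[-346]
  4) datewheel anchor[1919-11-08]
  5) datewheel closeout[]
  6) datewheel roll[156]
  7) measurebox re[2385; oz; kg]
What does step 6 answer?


Invoking datewheel closeout, and get 1890-09-30.
Now I run datewheel monthhop using -33, yielding 1887-12-30.
I run datewheel roll using -346, yielding 1887-01-18.
I invoke datewheel anchor using 1919-11-08, giving 1919-11-08.
I call datewheel closeout: 1919-11-30.
Now I run datewheel roll using 156, and see 1920-05-04.
I run measurebox re using 2385, oz, kg, and get 21636356049/320000000.

Answer: 1920-05-04


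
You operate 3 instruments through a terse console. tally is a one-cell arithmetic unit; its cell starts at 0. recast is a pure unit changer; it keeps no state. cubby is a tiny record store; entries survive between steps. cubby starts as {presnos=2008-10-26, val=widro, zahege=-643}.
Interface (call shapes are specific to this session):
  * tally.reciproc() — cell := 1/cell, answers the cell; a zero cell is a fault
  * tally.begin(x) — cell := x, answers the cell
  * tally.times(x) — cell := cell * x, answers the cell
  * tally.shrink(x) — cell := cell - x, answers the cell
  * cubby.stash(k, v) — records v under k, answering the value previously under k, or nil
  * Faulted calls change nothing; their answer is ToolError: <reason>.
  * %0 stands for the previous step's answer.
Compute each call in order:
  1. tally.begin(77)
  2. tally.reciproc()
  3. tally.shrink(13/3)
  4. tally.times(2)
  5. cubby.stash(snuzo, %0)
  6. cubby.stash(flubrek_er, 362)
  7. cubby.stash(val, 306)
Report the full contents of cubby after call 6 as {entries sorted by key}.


Answer: {flubrek_er=362, presnos=2008-10-26, snuzo=-1996/231, val=widro, zahege=-643}

Derivation:
Act: tally.begin[x='77']
Obs: 77
Act: tally.reciproc[]
Obs: 1/77
Act: tally.shrink[x='13/3']
Obs: -998/231
Act: tally.times[x='2']
Obs: -1996/231
Act: cubby.stash[k='snuzo'; v='%0']
Obs: nil
Act: cubby.stash[k='flubrek_er'; v='362']
Obs: nil
Act: cubby.stash[k='val'; v='306']
Obs: widro


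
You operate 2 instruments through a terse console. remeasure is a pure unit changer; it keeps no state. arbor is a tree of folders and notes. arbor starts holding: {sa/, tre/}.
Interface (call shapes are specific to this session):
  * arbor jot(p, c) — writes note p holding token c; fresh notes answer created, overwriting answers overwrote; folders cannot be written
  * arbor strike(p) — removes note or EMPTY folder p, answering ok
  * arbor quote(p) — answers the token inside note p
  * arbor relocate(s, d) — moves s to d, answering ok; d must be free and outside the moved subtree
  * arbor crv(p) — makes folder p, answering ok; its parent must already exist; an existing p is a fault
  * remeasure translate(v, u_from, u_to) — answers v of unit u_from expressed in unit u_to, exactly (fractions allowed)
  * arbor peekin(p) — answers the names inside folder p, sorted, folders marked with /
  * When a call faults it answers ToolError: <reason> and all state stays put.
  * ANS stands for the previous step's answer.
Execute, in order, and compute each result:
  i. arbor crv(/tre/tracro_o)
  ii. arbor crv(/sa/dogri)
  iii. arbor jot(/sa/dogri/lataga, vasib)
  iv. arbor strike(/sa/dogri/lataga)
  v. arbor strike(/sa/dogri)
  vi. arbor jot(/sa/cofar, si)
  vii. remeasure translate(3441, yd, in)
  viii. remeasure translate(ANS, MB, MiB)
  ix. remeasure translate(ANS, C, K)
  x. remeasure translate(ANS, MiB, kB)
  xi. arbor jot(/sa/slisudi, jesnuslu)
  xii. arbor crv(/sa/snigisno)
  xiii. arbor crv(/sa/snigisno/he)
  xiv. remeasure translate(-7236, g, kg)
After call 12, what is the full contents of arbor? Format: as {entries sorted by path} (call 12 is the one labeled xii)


> arbor crv p→/tre/tracro_o
  ok
> arbor crv p→/sa/dogri
  ok
> arbor jot p→/sa/dogri/lataga c→vasib
  created
> arbor strike p→/sa/dogri/lataga
  ok
> arbor strike p→/sa/dogri
  ok
> arbor jot p→/sa/cofar c→si
  created
> remeasure translate v→3441 u_from→yd u_to→in
  123876
> remeasure translate v→ANS u_from→MB u_to→MiB
  483890625/4096
> remeasure translate v→ANS u_from→C u_to→K
  2425047237/20480
> remeasure translate v→ANS u_from→MiB u_to→kB
  77601511584/625
> arbor jot p→/sa/slisudi c→jesnuslu
  created
> arbor crv p→/sa/snigisno
  ok
> arbor crv p→/sa/snigisno/he
  ok
> remeasure translate v→-7236 u_from→g u_to→kg
  -1809/250

Answer: {sa/, sa/cofar=si, sa/slisudi=jesnuslu, sa/snigisno/, tre/, tre/tracro_o/}


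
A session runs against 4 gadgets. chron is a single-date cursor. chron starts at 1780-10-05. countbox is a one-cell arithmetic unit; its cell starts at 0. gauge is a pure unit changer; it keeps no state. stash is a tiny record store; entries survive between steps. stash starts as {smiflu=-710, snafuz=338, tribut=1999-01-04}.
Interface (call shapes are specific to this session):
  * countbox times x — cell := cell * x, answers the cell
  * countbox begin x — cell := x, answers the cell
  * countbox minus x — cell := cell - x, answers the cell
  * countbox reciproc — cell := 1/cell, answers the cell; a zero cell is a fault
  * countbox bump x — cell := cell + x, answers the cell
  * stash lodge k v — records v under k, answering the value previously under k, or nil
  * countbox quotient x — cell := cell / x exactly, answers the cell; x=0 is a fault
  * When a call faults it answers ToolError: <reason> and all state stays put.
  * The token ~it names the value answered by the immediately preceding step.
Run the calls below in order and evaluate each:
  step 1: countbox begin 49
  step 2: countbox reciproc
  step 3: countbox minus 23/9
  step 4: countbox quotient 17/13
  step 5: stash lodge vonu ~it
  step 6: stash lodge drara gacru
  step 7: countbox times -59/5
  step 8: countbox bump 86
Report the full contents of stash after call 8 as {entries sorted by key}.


Answer: {drara=gacru, smiflu=-710, snafuz=338, tribut=1999-01-04, vonu=-14534/7497}

Derivation:
CALL countbox begin[x→49]
RET  49
CALL countbox reciproc[]
RET  1/49
CALL countbox minus[x→23/9]
RET  -1118/441
CALL countbox quotient[x→17/13]
RET  -14534/7497
CALL stash lodge[k→vonu; v→~it]
RET  nil
CALL stash lodge[k→drara; v→gacru]
RET  nil
CALL countbox times[x→-59/5]
RET  857506/37485
CALL countbox bump[x→86]
RET  4081216/37485


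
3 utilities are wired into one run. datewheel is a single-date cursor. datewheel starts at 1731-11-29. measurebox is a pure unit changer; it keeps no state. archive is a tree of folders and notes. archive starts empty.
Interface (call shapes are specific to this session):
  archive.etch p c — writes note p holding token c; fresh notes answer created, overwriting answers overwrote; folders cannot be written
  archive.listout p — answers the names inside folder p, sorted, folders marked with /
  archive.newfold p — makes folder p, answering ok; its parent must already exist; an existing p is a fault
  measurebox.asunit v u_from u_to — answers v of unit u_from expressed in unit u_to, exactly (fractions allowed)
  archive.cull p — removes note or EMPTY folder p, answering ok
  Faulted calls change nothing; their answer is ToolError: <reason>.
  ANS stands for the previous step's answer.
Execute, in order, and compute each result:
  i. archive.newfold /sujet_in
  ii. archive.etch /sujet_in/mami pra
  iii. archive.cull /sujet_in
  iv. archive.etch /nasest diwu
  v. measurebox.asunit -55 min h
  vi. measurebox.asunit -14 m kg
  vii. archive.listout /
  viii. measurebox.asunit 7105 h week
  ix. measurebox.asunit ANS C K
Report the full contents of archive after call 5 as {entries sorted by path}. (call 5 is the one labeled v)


Answer: {nasest=diwu, sujet_in/, sujet_in/mami=pra}

Derivation:
>>> archive.newfold p→/sujet_in
[out] ok
>>> archive.etch p→/sujet_in/mami c→pra
[out] created
>>> archive.cull p→/sujet_in
[out] ToolError: not empty
>>> archive.etch p→/nasest c→diwu
[out] created
>>> measurebox.asunit v→-55 u_from→min u_to→h
[out] -11/12
>>> measurebox.asunit v→-14 u_from→m u_to→kg
[out] ToolError: incompatible units
>>> archive.listout p→/
[out] [nasest, sujet_in/]
>>> measurebox.asunit v→7105 u_from→h u_to→week
[out] 1015/24
>>> measurebox.asunit v→ANS u_from→C u_to→K
[out] 37853/120


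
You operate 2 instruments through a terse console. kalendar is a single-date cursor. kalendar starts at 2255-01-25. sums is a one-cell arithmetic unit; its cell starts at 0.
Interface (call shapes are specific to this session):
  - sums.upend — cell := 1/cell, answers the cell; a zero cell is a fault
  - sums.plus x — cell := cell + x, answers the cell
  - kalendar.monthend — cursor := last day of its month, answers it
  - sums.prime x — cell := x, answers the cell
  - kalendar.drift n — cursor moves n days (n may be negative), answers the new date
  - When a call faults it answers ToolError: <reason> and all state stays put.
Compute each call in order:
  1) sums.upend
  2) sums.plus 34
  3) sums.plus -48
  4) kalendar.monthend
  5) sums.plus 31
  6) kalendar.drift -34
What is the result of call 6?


;; sums.upend() == ToolError: reciprocal of zero
;; sums.plus(x: 34) == 34
;; sums.plus(x: -48) == -14
;; kalendar.monthend() == 2255-01-31
;; sums.plus(x: 31) == 17
;; kalendar.drift(n: -34) == 2254-12-28

Answer: 2254-12-28


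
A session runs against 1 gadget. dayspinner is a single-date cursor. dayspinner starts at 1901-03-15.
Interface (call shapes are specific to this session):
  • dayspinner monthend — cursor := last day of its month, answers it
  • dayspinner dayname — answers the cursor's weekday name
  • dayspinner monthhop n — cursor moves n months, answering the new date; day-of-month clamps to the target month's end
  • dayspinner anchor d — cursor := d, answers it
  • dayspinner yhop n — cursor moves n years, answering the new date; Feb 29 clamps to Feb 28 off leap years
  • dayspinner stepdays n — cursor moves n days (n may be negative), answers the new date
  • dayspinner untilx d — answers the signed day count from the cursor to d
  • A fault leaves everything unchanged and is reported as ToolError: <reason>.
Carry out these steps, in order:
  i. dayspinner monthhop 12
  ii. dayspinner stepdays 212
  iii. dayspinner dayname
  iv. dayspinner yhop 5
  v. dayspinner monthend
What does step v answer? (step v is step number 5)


$ dayspinner monthhop n=12
= 1902-03-15
$ dayspinner stepdays n=212
= 1902-10-13
$ dayspinner dayname
= Monday
$ dayspinner yhop n=5
= 1907-10-13
$ dayspinner monthend
= 1907-10-31

Answer: 1907-10-31


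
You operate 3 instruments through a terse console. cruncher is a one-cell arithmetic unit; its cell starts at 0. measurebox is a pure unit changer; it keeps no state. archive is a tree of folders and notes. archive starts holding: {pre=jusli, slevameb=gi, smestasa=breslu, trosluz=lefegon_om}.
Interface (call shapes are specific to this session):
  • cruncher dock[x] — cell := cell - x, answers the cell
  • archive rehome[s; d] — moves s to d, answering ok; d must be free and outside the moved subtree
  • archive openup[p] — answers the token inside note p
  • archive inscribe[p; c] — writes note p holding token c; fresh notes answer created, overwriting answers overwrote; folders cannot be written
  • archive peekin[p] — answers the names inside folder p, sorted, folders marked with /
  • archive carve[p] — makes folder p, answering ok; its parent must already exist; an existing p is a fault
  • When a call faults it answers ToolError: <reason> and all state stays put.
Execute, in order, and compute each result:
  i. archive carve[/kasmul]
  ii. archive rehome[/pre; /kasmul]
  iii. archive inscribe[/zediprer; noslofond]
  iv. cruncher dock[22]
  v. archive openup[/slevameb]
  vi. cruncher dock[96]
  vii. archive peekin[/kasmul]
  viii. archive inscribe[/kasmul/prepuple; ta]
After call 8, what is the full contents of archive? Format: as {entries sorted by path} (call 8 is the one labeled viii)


Answer: {kasmul/, kasmul/prepuple=ta, pre=jusli, slevameb=gi, smestasa=breslu, trosluz=lefegon_om, zediprer=noslofond}

Derivation:
I use archive carve with p: /kasmul, — result: ok.
I use archive rehome with s: /pre, d: /kasmul, which returns ToolError: exists.
I run archive inscribe with p: /zediprer, c: noslofond, — result: created.
Then cruncher dock with x: 22, and observe -22.
I call archive openup with p: /slevameb, — result: gi.
Next I call cruncher dock with x: 96, and get -118.
Invoking archive peekin with p: /kasmul, → [].
I run archive inscribe with p: /kasmul/prepuple, c: ta, giving created.


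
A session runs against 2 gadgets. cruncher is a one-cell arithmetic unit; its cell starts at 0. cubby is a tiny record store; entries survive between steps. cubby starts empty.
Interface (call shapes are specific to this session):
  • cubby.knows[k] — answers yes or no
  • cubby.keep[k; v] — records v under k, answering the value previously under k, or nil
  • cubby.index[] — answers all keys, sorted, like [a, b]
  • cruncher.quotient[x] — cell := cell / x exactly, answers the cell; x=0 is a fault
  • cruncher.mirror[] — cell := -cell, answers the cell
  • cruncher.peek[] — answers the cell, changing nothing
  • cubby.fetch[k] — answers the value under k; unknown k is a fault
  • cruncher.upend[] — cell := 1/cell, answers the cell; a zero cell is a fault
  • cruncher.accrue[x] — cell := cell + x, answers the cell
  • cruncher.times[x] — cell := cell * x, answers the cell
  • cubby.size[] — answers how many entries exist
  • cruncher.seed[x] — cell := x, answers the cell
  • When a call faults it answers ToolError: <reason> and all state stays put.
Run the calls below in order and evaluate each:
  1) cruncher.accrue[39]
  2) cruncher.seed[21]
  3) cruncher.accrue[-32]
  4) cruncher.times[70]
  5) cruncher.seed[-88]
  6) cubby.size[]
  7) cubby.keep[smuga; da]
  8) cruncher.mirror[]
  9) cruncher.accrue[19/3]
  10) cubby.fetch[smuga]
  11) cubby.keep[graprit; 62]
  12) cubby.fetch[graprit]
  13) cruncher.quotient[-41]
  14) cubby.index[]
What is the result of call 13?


Answer: -283/123

Derivation:
→ accrue(x=39)
← 39
→ seed(x=21)
← 21
→ accrue(x=-32)
← -11
→ times(x=70)
← -770
→ seed(x=-88)
← -88
→ size()
← 0
→ keep(k=smuga, v=da)
← nil
→ mirror()
← 88
→ accrue(x=19/3)
← 283/3
→ fetch(k=smuga)
← da
→ keep(k=graprit, v=62)
← nil
→ fetch(k=graprit)
← 62
→ quotient(x=-41)
← -283/123
→ index()
← [graprit, smuga]


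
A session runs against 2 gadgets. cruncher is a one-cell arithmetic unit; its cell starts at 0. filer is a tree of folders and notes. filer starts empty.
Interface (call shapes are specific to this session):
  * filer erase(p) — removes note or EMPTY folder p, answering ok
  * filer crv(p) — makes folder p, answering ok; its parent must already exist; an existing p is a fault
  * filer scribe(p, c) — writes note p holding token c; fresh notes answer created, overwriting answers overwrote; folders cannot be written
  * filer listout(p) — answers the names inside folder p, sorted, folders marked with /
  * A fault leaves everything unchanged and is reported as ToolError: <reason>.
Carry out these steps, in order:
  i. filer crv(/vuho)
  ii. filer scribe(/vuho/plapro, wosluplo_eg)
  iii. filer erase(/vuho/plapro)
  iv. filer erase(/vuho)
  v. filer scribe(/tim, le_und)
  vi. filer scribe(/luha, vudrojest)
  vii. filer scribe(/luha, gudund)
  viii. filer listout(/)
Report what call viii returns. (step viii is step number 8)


Answer: [luha, tim]

Derivation:
% 1. filer crv(/vuho) => ok
% 2. filer scribe(/vuho/plapro, wosluplo_eg) => created
% 3. filer erase(/vuho/plapro) => ok
% 4. filer erase(/vuho) => ok
% 5. filer scribe(/tim, le_und) => created
% 6. filer scribe(/luha, vudrojest) => created
% 7. filer scribe(/luha, gudund) => overwrote
% 8. filer listout(/) => [luha, tim]


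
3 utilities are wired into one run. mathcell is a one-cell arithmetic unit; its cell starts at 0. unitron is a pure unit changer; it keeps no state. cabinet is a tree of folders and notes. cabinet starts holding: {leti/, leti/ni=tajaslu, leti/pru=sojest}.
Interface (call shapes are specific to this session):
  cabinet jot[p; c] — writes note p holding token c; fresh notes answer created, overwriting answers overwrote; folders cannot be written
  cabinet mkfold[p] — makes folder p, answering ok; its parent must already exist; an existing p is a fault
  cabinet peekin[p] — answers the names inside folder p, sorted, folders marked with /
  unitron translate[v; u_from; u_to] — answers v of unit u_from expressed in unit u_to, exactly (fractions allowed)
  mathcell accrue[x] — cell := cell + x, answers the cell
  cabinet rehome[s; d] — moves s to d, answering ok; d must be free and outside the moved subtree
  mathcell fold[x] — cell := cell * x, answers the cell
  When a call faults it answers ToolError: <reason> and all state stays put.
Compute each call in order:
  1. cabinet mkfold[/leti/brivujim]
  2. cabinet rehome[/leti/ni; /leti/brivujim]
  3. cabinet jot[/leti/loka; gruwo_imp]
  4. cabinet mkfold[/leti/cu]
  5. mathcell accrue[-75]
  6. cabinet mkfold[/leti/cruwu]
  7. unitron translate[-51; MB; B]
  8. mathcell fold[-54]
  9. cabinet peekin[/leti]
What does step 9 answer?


>>> cabinet mkfold /leti/brivujim
= ok
>>> cabinet rehome /leti/ni /leti/brivujim
= ToolError: exists
>>> cabinet jot /leti/loka gruwo_imp
= created
>>> cabinet mkfold /leti/cu
= ok
>>> mathcell accrue -75
= -75
>>> cabinet mkfold /leti/cruwu
= ok
>>> unitron translate -51 MB B
= -51000000
>>> mathcell fold -54
= 4050
>>> cabinet peekin /leti
= [brivujim/, cruwu/, cu/, loka, ni, pru]

Answer: [brivujim/, cruwu/, cu/, loka, ni, pru]


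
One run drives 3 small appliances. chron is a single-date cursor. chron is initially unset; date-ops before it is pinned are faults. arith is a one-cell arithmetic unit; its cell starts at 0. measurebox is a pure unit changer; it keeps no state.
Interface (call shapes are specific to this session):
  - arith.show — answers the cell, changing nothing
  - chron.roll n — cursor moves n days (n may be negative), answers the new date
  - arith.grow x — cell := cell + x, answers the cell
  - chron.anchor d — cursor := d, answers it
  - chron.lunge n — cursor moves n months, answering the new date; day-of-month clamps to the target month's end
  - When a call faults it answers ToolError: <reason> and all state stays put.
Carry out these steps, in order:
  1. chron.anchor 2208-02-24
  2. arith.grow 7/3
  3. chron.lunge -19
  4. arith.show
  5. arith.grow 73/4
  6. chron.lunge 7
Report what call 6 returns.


Answer: 2207-02-24

Derivation:
CALL chron.anchor[d: 2208-02-24]
RET  2208-02-24
CALL arith.grow[x: 7/3]
RET  7/3
CALL chron.lunge[n: -19]
RET  2206-07-24
CALL arith.show[]
RET  7/3
CALL arith.grow[x: 73/4]
RET  247/12
CALL chron.lunge[n: 7]
RET  2207-02-24


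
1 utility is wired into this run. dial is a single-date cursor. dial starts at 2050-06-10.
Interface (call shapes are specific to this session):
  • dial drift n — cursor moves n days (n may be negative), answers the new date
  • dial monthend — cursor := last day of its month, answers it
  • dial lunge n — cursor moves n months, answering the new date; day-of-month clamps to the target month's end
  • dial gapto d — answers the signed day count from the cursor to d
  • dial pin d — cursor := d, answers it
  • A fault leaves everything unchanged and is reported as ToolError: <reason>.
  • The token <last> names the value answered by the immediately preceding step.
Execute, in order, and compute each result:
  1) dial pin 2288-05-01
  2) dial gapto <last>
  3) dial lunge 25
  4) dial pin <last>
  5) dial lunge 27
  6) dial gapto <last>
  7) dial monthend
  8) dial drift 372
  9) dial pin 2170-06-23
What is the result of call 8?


Next I call dial pin on d=2288-05-01, and get 2288-05-01.
I use dial gapto on d=<last>, and observe 0.
I use dial lunge on n=25, — result: 2290-06-01.
Next I call dial pin on d=<last>, and see 2290-06-01.
I call dial lunge on n=27, yielding 2292-09-01.
I call dial gapto on d=<last>, and observe 0.
Now I run dial monthend(), which returns 2292-09-30.
I invoke dial drift on n=372, — result: 2293-10-07.
Using dial pin on d=2170-06-23, — result: 2170-06-23.

Answer: 2293-10-07


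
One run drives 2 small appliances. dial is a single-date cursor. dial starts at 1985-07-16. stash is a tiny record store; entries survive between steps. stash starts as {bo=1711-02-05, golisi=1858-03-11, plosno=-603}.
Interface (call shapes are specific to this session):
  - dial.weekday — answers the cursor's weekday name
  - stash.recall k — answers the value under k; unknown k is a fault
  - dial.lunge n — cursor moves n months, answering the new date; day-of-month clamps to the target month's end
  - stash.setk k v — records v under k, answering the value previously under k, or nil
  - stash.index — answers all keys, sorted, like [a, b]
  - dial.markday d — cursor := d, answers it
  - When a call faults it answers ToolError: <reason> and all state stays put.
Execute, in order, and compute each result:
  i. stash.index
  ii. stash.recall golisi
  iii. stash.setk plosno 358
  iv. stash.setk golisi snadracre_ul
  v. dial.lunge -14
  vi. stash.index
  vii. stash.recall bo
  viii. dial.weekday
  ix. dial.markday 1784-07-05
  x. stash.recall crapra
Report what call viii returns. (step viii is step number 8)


Answer: Wednesday

Derivation:
! 1. stash.index() ~> [bo, golisi, plosno]
! 2. stash.recall(k→golisi) ~> 1858-03-11
! 3. stash.setk(k→plosno, v→358) ~> -603
! 4. stash.setk(k→golisi, v→snadracre_ul) ~> 1858-03-11
! 5. dial.lunge(n→-14) ~> 1984-05-16
! 6. stash.index() ~> [bo, golisi, plosno]
! 7. stash.recall(k→bo) ~> 1711-02-05
! 8. dial.weekday() ~> Wednesday
! 9. dial.markday(d→1784-07-05) ~> 1784-07-05
! 10. stash.recall(k→crapra) ~> ToolError: no such key crapra


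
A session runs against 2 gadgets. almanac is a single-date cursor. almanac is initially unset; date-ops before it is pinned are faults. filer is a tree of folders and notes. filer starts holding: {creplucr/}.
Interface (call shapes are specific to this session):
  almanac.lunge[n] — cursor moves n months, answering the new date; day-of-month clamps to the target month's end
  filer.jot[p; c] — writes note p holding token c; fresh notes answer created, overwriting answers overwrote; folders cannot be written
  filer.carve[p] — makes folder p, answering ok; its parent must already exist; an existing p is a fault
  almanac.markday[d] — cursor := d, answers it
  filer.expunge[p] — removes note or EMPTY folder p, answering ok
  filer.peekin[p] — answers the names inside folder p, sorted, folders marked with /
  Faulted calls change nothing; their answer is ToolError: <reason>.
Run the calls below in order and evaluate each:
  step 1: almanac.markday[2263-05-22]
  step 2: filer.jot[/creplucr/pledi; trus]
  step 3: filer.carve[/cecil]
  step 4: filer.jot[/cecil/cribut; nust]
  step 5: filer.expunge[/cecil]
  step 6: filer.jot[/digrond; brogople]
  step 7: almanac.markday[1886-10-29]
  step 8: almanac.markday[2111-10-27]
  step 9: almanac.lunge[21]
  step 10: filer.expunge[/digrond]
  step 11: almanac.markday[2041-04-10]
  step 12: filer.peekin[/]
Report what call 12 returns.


Answer: [cecil/, creplucr/]

Derivation:
;; almanac.markday(2263-05-22) == 2263-05-22
;; filer.jot(/creplucr/pledi, trus) == created
;; filer.carve(/cecil) == ok
;; filer.jot(/cecil/cribut, nust) == created
;; filer.expunge(/cecil) == ToolError: not empty
;; filer.jot(/digrond, brogople) == created
;; almanac.markday(1886-10-29) == 1886-10-29
;; almanac.markday(2111-10-27) == 2111-10-27
;; almanac.lunge(21) == 2113-07-27
;; filer.expunge(/digrond) == ok
;; almanac.markday(2041-04-10) == 2041-04-10
;; filer.peekin(/) == [cecil/, creplucr/]


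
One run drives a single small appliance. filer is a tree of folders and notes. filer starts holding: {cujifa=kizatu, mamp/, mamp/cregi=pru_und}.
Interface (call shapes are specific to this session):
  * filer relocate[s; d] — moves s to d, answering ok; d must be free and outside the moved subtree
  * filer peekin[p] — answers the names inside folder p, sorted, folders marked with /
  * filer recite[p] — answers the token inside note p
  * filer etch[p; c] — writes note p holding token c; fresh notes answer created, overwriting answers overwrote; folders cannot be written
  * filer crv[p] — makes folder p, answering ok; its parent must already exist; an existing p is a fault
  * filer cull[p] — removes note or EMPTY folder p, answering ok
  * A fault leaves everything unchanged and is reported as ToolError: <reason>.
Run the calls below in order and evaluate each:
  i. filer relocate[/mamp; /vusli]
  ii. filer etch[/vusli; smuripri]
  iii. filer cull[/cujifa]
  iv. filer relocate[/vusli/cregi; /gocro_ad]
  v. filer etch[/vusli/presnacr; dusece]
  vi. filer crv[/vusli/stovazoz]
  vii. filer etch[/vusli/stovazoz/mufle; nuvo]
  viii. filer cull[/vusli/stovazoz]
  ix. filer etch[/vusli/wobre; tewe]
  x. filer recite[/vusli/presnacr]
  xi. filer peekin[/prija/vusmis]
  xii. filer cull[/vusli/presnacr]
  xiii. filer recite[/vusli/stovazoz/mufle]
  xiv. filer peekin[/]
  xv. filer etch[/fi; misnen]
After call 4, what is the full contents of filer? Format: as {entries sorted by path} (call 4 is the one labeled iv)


Answer: {gocro_ad=pru_und, vusli/}

Derivation:
! 1. filer relocate(s=/mamp, d=/vusli) ~> ok
! 2. filer etch(p=/vusli, c=smuripri) ~> ToolError: is a directory
! 3. filer cull(p=/cujifa) ~> ok
! 4. filer relocate(s=/vusli/cregi, d=/gocro_ad) ~> ok
! 5. filer etch(p=/vusli/presnacr, c=dusece) ~> created
! 6. filer crv(p=/vusli/stovazoz) ~> ok
! 7. filer etch(p=/vusli/stovazoz/mufle, c=nuvo) ~> created
! 8. filer cull(p=/vusli/stovazoz) ~> ToolError: not empty
! 9. filer etch(p=/vusli/wobre, c=tewe) ~> created
! 10. filer recite(p=/vusli/presnacr) ~> dusece
! 11. filer peekin(p=/prija/vusmis) ~> ToolError: not found
! 12. filer cull(p=/vusli/presnacr) ~> ok
! 13. filer recite(p=/vusli/stovazoz/mufle) ~> nuvo
! 14. filer peekin(p=/) ~> [gocro_ad, vusli/]
! 15. filer etch(p=/fi, c=misnen) ~> created


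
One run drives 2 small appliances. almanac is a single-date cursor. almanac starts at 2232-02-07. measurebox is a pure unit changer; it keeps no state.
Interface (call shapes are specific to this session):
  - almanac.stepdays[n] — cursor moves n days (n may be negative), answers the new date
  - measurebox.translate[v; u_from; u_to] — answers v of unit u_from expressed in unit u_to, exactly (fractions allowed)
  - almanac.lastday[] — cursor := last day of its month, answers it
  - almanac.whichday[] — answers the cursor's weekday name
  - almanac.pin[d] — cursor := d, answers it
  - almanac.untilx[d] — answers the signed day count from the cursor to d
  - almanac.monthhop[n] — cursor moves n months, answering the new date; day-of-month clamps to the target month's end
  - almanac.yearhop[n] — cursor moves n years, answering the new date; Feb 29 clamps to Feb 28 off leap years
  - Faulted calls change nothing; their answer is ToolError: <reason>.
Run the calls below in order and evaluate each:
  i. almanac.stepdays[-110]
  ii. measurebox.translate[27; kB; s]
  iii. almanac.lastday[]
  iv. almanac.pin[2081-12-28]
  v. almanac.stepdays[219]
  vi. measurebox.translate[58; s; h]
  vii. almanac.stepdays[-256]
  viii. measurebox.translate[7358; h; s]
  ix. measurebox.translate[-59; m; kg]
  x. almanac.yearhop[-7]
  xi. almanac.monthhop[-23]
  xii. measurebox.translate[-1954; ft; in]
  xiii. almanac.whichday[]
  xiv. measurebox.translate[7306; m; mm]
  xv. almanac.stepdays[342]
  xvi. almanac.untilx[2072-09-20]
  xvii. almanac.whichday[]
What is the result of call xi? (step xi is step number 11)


Answer: 2072-12-21

Derivation:
# 1. almanac.stepdays(n=-110) : 2231-10-20
# 2. measurebox.translate(v=27, u_from=kB, u_to=s) : ToolError: incompatible units
# 3. almanac.lastday() : 2231-10-31
# 4. almanac.pin(d=2081-12-28) : 2081-12-28
# 5. almanac.stepdays(n=219) : 2082-08-04
# 6. measurebox.translate(v=58, u_from=s, u_to=h) : 29/1800
# 7. almanac.stepdays(n=-256) : 2081-11-21
# 8. measurebox.translate(v=7358, u_from=h, u_to=s) : 26488800
# 9. measurebox.translate(v=-59, u_from=m, u_to=kg) : ToolError: incompatible units
# 10. almanac.yearhop(n=-7) : 2074-11-21
# 11. almanac.monthhop(n=-23) : 2072-12-21
# 12. measurebox.translate(v=-1954, u_from=ft, u_to=in) : -23448
# 13. almanac.whichday() : Wednesday
# 14. measurebox.translate(v=7306, u_from=m, u_to=mm) : 7306000
# 15. almanac.stepdays(n=342) : 2073-11-28
# 16. almanac.untilx(d=2072-09-20) : -434
# 17. almanac.whichday() : Tuesday
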